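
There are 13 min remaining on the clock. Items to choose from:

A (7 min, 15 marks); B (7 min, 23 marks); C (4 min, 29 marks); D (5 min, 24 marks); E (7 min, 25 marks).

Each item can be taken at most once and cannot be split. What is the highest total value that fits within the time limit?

54 marks

Check high-value combinations within 13 min:
- C+E: time 4+7=11, value 29+25=54
- C+D: time 4+5=9, value 29+24=53
- B+C: time 7+4=11, value 23+29=52
- D+E: time 5+7=12, value 24+25=49
Best: 54 marks.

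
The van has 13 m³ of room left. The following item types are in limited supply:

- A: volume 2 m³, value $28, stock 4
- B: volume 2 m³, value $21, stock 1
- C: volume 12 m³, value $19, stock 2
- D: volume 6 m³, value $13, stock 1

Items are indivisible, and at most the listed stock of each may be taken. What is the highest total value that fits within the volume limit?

$133

Top feasible selections:
- 4×A + 1×B: volume 10, value 133
- 4×A: volume 8, value 112
- 3×A + 1×B: volume 8, value 105
- 3×A + 1×D: volume 12, value 97
Best: $133.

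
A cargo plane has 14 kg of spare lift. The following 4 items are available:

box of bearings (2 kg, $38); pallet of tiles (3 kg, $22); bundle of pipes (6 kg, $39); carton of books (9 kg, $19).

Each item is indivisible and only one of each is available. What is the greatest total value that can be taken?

$99

This is a 0/1 knapsack; check combinations near the capacity.
- box of bearings+pallet of tiles+bundle of pipes: weight 2+3+6=11, value 38+22+39=99
- box of bearings+pallet of tiles+carton of books: weight 2+3+9=14, value 38+22+19=79
- box of bearings+bundle of pipes: weight 2+6=8, value 38+39=77
- pallet of tiles+bundle of pipes: weight 3+6=9, value 22+39=61
- box of bearings+pallet of tiles: weight 2+3=5, value 38+22=60
Best: $99.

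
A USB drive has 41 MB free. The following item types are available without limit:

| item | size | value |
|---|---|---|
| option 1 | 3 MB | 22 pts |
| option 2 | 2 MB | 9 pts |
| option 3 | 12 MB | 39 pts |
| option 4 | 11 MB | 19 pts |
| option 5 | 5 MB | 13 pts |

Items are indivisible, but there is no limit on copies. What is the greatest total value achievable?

Best value-per-unit is option 1 at 22/3; filling with it alone gives 13×22 = 286.
Optimal mix: 13×option 1 + 1×option 2 → size 41, value 295.

295 pts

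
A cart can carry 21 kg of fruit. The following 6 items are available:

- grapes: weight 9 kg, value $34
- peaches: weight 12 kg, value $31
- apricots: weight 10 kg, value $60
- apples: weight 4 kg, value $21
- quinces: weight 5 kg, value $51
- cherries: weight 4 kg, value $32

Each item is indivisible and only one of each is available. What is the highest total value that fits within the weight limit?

$143

Check high-value combinations within 21 kg:
- apricots+quinces+cherries: weight 10+5+4=19, value 60+51+32=143
- apricots+apples+quinces: weight 10+4+5=19, value 60+21+51=132
- grapes+quinces+cherries: weight 9+5+4=18, value 34+51+32=117
Best: $143.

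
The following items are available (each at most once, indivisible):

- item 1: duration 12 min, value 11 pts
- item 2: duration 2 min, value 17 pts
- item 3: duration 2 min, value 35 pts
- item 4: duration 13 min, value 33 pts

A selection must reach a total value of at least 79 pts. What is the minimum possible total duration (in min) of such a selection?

Subsets with value ≥ 79, sorted by total duration:
- item 2+item 3+item 4: duration 17, value 85
- item 1+item 3+item 4: duration 27, value 79
- item 1+item 2+item 3+item 4: duration 29, value 96
Minimum duration: 17 min.

17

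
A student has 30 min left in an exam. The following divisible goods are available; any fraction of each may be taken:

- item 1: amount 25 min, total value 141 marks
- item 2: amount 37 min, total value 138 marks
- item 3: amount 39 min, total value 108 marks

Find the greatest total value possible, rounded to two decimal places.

159.65

Take in order of value per unit:
- item 1 (141/25 per unit): all 25 → value 141, running total 141.00
- item 2 (138/37 per unit): 5 of 37 → value 5×138/37 = 18.6486, running total 159.65
Total 159.65.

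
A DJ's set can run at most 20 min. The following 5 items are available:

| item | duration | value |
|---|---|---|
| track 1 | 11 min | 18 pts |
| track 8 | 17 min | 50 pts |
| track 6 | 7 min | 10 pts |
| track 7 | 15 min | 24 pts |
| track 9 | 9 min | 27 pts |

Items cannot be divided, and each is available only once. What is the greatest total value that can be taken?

Check high-value combinations within 20 min:
- track 8: duration 17, value 50
- track 1+track 9: duration 11+9=20, value 18+27=45
- track 6+track 9: duration 7+9=16, value 10+27=37
- track 1+track 6: duration 11+7=18, value 18+10=28
Best: 50 pts.

50 pts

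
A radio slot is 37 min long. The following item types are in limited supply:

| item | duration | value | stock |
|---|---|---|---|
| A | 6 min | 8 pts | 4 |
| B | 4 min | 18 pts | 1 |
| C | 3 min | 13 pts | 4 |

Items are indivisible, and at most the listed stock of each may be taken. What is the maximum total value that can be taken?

94 pts

Top feasible selections:
- 3×A + 1×B + 4×C: duration 34, value 94
- 4×A + 1×B + 3×C: duration 37, value 89
- 2×A + 1×B + 4×C: duration 28, value 86
Best: 94 pts.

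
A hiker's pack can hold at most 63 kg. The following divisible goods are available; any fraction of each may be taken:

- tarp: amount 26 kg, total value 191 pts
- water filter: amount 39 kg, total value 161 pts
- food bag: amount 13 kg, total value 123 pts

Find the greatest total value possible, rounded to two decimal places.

Take in order of value per unit:
- food bag (123/13 per unit): all 13 → value 123, running total 123.00
- tarp (191/26 per unit): all 26 → value 191, running total 314.00
- water filter (161/39 per unit): 24 of 39 → value 24×161/39 = 99.0769, running total 413.08
Total 413.08.

413.08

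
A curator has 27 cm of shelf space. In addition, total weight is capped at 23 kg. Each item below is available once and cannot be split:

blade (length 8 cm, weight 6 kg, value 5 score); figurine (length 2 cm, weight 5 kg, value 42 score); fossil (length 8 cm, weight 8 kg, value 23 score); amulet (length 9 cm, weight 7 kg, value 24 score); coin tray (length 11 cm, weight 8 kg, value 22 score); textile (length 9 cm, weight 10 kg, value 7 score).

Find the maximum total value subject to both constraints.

Feasible sets respecting both limits:
- figurine+fossil+amulet: length 19, weight 20, value 89
- figurine+amulet+coin tray: length 22, weight 20, value 88
- figurine+fossil+coin tray: length 21, weight 21, value 87
Best: 89 score.

89 score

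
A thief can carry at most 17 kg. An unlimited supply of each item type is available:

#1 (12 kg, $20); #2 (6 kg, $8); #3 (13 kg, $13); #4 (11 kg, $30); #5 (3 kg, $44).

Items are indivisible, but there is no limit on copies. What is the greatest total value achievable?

$220

Best value-per-unit is #5 at 44/3, and filling with it alone uses weight 5×3=15. No mix of the others beats 5×44 = 220.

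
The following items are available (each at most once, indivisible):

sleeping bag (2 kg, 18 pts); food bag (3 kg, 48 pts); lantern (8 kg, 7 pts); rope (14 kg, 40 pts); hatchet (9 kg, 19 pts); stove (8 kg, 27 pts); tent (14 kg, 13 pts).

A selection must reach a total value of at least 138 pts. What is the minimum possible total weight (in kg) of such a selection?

Subsets with value ≥ 138, sorted by total weight:
- sleeping bag+food bag+lantern+rope+stove: weight 35, value 140
- sleeping bag+food bag+rope+hatchet+stove: weight 36, value 152
- sleeping bag+food bag+rope+stove+tent: weight 41, value 146
- food bag+lantern+rope+hatchet+stove: weight 42, value 141
Minimum weight: 35 kg.

35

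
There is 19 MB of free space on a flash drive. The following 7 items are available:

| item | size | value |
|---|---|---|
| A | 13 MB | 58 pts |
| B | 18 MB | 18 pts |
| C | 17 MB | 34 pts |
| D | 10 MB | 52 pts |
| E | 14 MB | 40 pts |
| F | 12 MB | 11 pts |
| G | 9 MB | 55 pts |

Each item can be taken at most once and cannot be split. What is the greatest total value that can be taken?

107 pts

Check high-value combinations within 19 MB:
- D+G: size 10+9=19, value 52+55=107
- A: size 13, value 58
- G: size 9, value 55
- D: size 10, value 52
- E: size 14, value 40
Best: 107 pts.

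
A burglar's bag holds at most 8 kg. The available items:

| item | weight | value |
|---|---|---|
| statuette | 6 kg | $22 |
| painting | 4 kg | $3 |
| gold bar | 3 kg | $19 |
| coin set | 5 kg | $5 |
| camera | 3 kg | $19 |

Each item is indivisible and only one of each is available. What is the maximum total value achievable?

$38

Check high-value combinations within 8 kg:
- gold bar+camera: weight 3+3=6, value 19+19=38
- gold bar+coin set: weight 3+5=8, value 19+5=24
- coin set+camera: weight 5+3=8, value 5+19=24
Best: $38.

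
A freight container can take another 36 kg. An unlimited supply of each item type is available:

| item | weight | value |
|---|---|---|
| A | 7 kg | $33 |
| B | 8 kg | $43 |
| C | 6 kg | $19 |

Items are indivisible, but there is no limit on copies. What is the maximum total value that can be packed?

Best value-per-unit is B at 43/8; filling with it alone gives 4×43 = 172.
Optimal mix: 4×A + 1×B → weight 36, value 175.

$175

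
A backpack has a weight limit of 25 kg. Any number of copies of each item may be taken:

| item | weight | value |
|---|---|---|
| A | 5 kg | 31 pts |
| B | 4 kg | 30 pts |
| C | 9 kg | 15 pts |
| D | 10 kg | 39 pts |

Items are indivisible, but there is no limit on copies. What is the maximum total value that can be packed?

181 pts

Best value-per-unit is B at 30/4; filling with it alone gives 6×30 = 180.
Optimal mix: 1×A + 5×B → weight 25, value 181.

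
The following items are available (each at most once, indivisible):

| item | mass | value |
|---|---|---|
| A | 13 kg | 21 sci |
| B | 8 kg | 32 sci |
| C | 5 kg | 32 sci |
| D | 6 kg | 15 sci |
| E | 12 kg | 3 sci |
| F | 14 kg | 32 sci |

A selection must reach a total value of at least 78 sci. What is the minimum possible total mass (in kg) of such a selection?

Subsets with value ≥ 78, sorted by total mass:
- B+C+D: mass 19, value 79
- C+D+F: mass 25, value 79
- A+B+C: mass 26, value 85
Minimum mass: 19 kg.

19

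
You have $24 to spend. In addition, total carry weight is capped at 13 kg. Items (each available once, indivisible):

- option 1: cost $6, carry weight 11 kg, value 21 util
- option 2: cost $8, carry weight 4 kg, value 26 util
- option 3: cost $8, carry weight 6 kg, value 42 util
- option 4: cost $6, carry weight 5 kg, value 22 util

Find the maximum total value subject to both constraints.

Feasible sets respecting both limits:
- option 2+option 3: cost 16, carry weight 10, value 68
- option 3+option 4: cost 14, carry weight 11, value 64
- option 2+option 4: cost 14, carry weight 9, value 48
- option 3: cost 8, carry weight 6, value 42
Best: 68 util.

68 util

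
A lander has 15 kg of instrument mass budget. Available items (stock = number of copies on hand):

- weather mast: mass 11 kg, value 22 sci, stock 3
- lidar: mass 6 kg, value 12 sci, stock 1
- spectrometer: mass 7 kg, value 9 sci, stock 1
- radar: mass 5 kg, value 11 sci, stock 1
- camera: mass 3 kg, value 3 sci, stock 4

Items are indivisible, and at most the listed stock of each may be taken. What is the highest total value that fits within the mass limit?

26 sci

Best selections within mass 15 and stock limits:
- 1×lidar + 1×radar + 1×camera: mass 14, value 26
- 1×weather mast + 1×camera: mass 14, value 25
Best: 26 sci.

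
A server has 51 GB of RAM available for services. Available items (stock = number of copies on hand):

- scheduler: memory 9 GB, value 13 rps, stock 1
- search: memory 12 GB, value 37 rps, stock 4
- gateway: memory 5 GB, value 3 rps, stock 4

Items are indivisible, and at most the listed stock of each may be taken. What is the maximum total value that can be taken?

148 rps

Top feasible selections:
- 4×search: memory 48, value 148
- 1×scheduler + 3×search + 1×gateway: memory 50, value 127
- 1×scheduler + 3×search: memory 45, value 124
- 3×search + 3×gateway: memory 51, value 120
Best: 148 rps.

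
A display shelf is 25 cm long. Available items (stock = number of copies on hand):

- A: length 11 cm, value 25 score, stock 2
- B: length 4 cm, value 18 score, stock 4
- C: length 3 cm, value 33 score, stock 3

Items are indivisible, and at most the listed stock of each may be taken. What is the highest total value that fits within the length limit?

171 score

Top feasible selections:
- 4×B + 3×C: length 25, value 171
- 3×B + 3×C: length 21, value 153
- 1×A + 1×B + 3×C: length 24, value 142
- 4×B + 2×C: length 22, value 138
Best: 171 score.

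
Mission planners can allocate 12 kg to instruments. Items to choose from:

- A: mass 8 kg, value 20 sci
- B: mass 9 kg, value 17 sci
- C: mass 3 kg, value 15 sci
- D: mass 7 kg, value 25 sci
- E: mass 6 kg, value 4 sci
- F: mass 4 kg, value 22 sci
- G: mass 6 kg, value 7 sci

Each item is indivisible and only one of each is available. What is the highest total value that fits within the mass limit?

47 sci

This is a 0/1 knapsack; check combinations near the capacity.
- D+F: mass 7+4=11, value 25+22=47
- A+F: mass 8+4=12, value 20+22=42
- C+D: mass 3+7=10, value 15+25=40
Best: 47 sci.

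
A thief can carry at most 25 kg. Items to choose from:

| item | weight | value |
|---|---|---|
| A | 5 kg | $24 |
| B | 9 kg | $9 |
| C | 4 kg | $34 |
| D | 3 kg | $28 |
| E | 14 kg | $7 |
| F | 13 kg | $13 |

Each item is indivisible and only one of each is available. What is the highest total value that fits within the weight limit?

$99

Check high-value combinations within 25 kg:
- A+C+D+F: weight 5+4+3+13=25, value 24+34+28+13=99
- A+B+C+D: weight 5+9+4+3=21, value 24+9+34+28=95
- A+C+D: weight 5+4+3=12, value 24+34+28=86
- C+D+F: weight 4+3+13=20, value 34+28+13=75
Best: $99.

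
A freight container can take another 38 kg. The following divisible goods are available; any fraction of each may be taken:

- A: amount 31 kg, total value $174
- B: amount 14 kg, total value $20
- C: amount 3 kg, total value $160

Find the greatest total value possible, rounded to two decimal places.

339.71

Take in order of value per unit:
- C (160/3 per unit): all 3 → value 160, running total 160.00
- A (174/31 per unit): all 31 → value 174, running total 334.00
- B (20/14 per unit): 4 of 14 → value 4×20/14 = 5.7143, running total 339.71
Total 339.71.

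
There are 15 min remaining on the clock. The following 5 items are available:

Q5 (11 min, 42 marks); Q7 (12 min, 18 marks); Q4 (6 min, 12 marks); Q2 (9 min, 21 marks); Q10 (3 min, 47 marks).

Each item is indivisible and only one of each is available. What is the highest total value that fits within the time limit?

89 marks

Check high-value combinations within 15 min:
- Q5+Q10: time 11+3=14, value 42+47=89
- Q2+Q10: time 9+3=12, value 21+47=68
- Q7+Q10: time 12+3=15, value 18+47=65
Best: 89 marks.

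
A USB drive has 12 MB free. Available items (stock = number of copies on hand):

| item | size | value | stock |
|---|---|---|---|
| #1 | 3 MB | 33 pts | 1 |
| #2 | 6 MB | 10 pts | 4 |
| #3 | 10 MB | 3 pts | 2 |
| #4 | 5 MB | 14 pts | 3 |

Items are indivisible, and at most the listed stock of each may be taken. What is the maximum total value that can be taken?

Best selections within size 12 and stock limits:
- 1×#1 + 1×#4: size 8, value 47
- 1×#1 + 1×#2: size 9, value 43
Best: 47 pts.

47 pts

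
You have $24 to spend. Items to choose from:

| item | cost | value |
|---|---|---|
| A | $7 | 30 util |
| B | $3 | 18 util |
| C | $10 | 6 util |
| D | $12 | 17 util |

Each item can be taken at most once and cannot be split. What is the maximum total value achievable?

This is a 0/1 knapsack; check combinations near the capacity.
- A+B+D: cost 7+3+12=22, value 30+18+17=65
- A+B+C: cost 7+3+10=20, value 30+18+6=54
- A+B: cost 7+3=10, value 30+18=48
- A+D: cost 7+12=19, value 30+17=47
- A+C: cost 7+10=17, value 30+6=36
Best: 65 util.

65 util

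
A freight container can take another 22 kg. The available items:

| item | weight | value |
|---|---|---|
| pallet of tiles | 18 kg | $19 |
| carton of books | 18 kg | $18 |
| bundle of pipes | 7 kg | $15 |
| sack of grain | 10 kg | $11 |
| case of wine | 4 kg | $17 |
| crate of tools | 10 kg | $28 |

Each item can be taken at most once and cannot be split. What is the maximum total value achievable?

Check high-value combinations within 22 kg:
- bundle of pipes+case of wine+crate of tools: weight 7+4+10=21, value 15+17+28=60
- case of wine+crate of tools: weight 4+10=14, value 17+28=45
- bundle of pipes+crate of tools: weight 7+10=17, value 15+28=43
Best: $60.

$60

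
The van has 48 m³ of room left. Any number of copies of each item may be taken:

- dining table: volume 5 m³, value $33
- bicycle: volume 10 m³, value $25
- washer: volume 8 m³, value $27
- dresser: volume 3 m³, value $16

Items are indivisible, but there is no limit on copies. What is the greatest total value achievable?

$313

Best value-per-unit is dining table at 33/5; filling with it alone gives 9×33 = 297.
Optimal mix: 9×dining table + 1×dresser → volume 48, value 313.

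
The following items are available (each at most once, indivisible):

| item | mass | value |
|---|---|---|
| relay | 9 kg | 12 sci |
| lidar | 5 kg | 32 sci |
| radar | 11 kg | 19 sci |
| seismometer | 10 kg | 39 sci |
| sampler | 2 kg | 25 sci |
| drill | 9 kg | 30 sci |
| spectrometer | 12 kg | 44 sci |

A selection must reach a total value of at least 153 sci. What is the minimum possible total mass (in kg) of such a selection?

38

Subsets with value ≥ 153, sorted by total mass:
- lidar+seismometer+sampler+drill+spectrometer: mass 38, value 170
- lidar+radar+seismometer+sampler+spectrometer: mass 40, value 159
- radar+seismometer+sampler+drill+spectrometer: mass 44, value 157
Minimum mass: 38 kg.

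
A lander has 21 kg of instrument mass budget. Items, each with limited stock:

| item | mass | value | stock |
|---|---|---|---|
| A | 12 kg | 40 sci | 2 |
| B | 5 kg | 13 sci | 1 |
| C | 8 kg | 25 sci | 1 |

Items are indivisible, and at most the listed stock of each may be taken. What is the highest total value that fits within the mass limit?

65 sci

Best selections within mass 21 and stock limits:
- 1×A + 1×C: mass 20, value 65
- 1×A + 1×B: mass 17, value 53
Best: 65 sci.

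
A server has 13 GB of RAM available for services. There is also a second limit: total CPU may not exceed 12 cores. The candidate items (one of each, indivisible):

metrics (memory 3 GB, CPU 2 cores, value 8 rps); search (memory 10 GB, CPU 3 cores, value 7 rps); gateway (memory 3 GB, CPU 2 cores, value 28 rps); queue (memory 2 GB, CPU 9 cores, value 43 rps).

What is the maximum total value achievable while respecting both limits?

71 rps

Feasible sets respecting both limits:
- gateway+queue: memory 5, CPU 11, value 71
- metrics+queue: memory 5, CPU 11, value 51
- search+queue: memory 12, CPU 12, value 50
Best: 71 rps.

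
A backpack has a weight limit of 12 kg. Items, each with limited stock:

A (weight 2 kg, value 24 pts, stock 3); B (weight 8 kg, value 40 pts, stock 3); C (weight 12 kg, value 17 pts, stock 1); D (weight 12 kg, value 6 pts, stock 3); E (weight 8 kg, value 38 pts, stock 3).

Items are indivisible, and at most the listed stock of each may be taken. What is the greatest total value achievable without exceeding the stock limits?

88 pts

Top feasible selections:
- 2×A + 1×B: weight 12, value 88
- 2×A + 1×E: weight 12, value 86
- 3×A: weight 6, value 72
- 1×A + 1×B: weight 10, value 64
Best: 88 pts.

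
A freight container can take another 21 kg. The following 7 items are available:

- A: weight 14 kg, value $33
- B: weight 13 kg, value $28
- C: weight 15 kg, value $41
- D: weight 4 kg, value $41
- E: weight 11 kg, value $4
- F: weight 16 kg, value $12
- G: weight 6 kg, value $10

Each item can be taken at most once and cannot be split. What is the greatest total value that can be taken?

Check high-value combinations within 21 kg:
- C+D: weight 15+4=19, value 41+41=82
- A+D: weight 14+4=18, value 33+41=74
- B+D: weight 13+4=17, value 28+41=69
- D+E+G: weight 4+11+6=21, value 41+4+10=55
Best: $82.

$82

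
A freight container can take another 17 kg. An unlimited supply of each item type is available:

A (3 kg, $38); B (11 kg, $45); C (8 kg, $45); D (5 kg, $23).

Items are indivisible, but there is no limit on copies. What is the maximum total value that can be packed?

$190

Best value-per-unit is A at 38/3, and filling with it alone uses weight 5×3=15. No mix of the others beats 5×38 = 190.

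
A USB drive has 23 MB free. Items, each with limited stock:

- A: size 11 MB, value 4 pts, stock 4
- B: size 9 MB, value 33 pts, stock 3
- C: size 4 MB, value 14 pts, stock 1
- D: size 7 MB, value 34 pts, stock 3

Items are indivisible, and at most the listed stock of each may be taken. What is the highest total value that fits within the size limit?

Best selections within size 23 and stock limits:
- 3×D: size 21, value 102
- 1×B + 2×D: size 23, value 101
- 1×C + 2×D: size 18, value 82
Best: 102 pts.

102 pts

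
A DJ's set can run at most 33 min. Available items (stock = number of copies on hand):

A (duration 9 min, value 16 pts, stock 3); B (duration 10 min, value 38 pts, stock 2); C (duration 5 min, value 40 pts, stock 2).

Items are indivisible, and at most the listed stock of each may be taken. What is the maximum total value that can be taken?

156 pts

Best selections within duration 33 and stock limits:
- 2×B + 2×C: duration 30, value 156
- 1×A + 1×B + 2×C: duration 29, value 134
- 1×B + 2×C: duration 20, value 118
- 2×B + 1×C: duration 25, value 116
Best: 156 pts.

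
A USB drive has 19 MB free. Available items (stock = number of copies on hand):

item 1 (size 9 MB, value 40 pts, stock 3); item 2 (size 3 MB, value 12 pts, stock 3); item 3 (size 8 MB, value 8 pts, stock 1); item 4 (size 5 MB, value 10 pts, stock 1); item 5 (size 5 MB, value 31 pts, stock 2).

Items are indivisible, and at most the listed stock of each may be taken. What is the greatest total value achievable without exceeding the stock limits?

102 pts

Top feasible selections:
- 1×item 1 + 2×item 5: size 19, value 102
- 3×item 2 + 2×item 5: size 19, value 98
- 2×item 2 + 2×item 5: size 16, value 86
Best: 102 pts.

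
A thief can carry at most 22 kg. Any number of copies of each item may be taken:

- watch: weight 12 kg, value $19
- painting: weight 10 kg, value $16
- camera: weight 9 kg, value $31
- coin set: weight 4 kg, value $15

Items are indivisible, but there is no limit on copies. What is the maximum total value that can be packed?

Best value-per-unit is coin set at 15/4; filling with it alone gives 5×15 = 75.
Optimal mix: 2×camera + 1×coin set → weight 22, value 77.

$77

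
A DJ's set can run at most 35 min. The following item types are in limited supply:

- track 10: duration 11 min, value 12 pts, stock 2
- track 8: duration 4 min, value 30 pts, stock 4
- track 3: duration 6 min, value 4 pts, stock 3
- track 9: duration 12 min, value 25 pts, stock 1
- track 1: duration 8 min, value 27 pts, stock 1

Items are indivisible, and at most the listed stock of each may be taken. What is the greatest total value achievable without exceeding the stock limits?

Best selections within duration 35 and stock limits:
- 1×track 10 + 4×track 8 + 1×track 1: duration 35, value 159
- 4×track 8 + 1×track 3 + 1×track 1: duration 30, value 151
- 4×track 8 + 1×track 3 + 1×track 9: duration 34, value 149
- 4×track 8 + 1×track 1: duration 24, value 147
Best: 159 pts.

159 pts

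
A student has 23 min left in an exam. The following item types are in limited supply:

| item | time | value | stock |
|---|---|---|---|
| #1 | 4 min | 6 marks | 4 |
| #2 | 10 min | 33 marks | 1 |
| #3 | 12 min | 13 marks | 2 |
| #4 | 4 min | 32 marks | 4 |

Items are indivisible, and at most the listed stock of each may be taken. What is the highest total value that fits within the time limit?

134 marks

Best selections within time 23 and stock limits:
- 1×#1 + 4×#4: time 20, value 134
- 1×#2 + 3×#4: time 22, value 129
Best: 134 marks.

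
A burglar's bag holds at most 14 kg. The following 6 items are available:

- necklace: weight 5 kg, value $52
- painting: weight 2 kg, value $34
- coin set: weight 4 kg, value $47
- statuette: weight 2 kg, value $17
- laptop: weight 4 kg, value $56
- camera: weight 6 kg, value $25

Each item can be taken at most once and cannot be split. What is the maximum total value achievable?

$159

Check high-value combinations within 14 kg:
- necklace+painting+statuette+laptop: weight 5+2+2+4=13, value 52+34+17+56=159
- necklace+coin set+laptop: weight 5+4+4=13, value 52+47+56=155
- painting+coin set+statuette+laptop: weight 2+4+2+4=12, value 34+47+17+56=154
- necklace+painting+coin set+statuette: weight 5+2+4+2=13, value 52+34+47+17=150
- necklace+painting+laptop: weight 5+2+4=11, value 52+34+56=142
Best: $159.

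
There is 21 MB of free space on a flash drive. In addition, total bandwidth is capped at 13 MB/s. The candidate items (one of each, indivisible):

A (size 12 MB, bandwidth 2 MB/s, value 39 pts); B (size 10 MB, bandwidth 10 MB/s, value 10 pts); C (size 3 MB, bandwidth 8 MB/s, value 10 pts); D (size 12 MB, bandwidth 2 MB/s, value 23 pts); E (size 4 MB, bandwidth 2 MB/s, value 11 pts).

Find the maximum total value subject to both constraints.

60 pts

Feasible sets respecting both limits:
- A+C+E: size 19, bandwidth 12, value 60
- A+E: size 16, bandwidth 4, value 50
- A+C: size 15, bandwidth 10, value 49
- C+D+E: size 19, bandwidth 12, value 44
Best: 60 pts.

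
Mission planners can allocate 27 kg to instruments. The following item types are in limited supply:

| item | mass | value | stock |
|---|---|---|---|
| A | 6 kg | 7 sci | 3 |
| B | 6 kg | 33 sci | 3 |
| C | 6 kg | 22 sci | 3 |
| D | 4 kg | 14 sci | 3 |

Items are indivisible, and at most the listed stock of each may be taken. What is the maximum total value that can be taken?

127 sci

Top feasible selections:
- 3×B + 2×D: mass 26, value 127
- 3×B + 1×C: mass 24, value 121
- 2×B + 1×C + 2×D: mass 26, value 116
Best: 127 sci.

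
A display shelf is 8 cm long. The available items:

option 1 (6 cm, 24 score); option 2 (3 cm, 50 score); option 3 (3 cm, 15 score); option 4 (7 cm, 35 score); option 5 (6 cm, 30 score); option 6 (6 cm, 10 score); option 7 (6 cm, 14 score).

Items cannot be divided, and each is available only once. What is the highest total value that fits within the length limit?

Check high-value combinations within 8 cm:
- option 2+option 3: length 3+3=6, value 50+15=65
- option 2: length 3, value 50
- option 4: length 7, value 35
- option 5: length 6, value 30
Best: 65 score.

65 score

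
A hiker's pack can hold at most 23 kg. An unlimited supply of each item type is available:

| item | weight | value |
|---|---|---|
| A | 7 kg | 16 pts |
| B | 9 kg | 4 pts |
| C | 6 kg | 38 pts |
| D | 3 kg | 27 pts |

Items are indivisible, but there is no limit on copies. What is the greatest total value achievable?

189 pts

Best value-per-unit is D at 27/3, and filling with it alone uses weight 7×3=21. No mix of the others beats 7×27 = 189.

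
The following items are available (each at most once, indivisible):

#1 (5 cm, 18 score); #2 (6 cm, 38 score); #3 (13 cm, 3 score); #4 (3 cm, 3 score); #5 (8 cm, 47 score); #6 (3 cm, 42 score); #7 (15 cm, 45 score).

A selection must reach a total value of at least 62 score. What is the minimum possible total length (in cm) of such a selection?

Subsets with value ≥ 62, sorted by total length:
- #2+#6: length 9, value 80
- #5+#6: length 11, value 89
Minimum length: 9 cm.

9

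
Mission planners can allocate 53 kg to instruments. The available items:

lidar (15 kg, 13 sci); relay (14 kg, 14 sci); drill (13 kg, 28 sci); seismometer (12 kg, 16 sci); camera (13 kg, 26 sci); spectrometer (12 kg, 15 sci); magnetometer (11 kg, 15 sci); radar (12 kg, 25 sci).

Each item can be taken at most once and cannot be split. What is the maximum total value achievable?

Check high-value combinations within 53 kg:
- drill+seismometer+camera+radar: mass 13+12+13+12=50, value 28+16+26+25=95
- drill+camera+magnetometer+radar: mass 13+13+11+12=49, value 28+26+15+25=94
- drill+camera+spectrometer+radar: mass 13+13+12+12=50, value 28+26+15+25=94
- relay+drill+camera+radar: mass 14+13+13+12=52, value 14+28+26+25=93
Best: 95 sci.

95 sci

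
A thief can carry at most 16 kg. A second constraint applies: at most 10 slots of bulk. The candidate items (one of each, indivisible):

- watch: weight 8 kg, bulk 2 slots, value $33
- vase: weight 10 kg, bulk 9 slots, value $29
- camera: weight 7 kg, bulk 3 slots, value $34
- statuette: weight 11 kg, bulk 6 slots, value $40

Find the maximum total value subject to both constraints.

Feasible sets respecting both limits:
- watch+camera: weight 15, bulk 5, value 67
- statuette: weight 11, bulk 6, value 40
- camera: weight 7, bulk 3, value 34
- watch: weight 8, bulk 2, value 33
Best: $67.

$67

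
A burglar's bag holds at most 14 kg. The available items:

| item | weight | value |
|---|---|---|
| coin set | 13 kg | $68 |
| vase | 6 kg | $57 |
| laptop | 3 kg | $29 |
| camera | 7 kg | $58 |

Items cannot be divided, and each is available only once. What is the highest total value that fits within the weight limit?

$115

Check high-value combinations within 14 kg:
- vase+camera: weight 6+7=13, value 57+58=115
- laptop+camera: weight 3+7=10, value 29+58=87
- vase+laptop: weight 6+3=9, value 57+29=86
- coin set: weight 13, value 68
- camera: weight 7, value 58
Best: $115.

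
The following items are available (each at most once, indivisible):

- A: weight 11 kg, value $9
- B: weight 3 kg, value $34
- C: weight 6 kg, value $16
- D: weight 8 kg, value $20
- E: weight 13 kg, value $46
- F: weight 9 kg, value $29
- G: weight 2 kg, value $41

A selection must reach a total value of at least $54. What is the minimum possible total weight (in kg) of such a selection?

5

Subsets with value ≥ 54, sorted by total weight:
- B+G: weight 5, value 75
- C+G: weight 8, value 57
- D+G: weight 10, value 61
Minimum weight: 5 kg.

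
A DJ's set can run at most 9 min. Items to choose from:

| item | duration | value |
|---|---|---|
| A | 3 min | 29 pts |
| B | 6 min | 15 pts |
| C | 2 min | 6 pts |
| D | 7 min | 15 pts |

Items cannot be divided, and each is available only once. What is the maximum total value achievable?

Check high-value combinations within 9 min:
- A+B: duration 3+6=9, value 29+15=44
- A+C: duration 3+2=5, value 29+6=35
- A: duration 3, value 29
- B+C: duration 6+2=8, value 15+6=21
- C+D: duration 2+7=9, value 6+15=21
Best: 44 pts.

44 pts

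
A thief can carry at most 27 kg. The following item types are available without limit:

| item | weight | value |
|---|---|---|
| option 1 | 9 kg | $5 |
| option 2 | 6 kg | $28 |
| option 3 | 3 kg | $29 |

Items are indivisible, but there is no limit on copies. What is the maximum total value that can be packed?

Best value-per-unit is option 3 at 29/3, and filling with it alone uses weight 9×3=27. No mix of the others beats 9×29 = 261.

$261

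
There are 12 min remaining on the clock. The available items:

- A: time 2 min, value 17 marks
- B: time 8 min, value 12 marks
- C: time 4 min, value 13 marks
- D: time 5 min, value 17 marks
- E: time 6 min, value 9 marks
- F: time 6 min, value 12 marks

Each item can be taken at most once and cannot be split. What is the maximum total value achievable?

47 marks

This is a 0/1 knapsack; check combinations near the capacity.
- A+C+D: time 2+4+5=11, value 17+13+17=47
- A+C+F: time 2+4+6=12, value 17+13+12=42
- A+C+E: time 2+4+6=12, value 17+13+9=39
- A+D: time 2+5=7, value 17+17=34
- A+C: time 2+4=6, value 17+13=30
Best: 47 marks.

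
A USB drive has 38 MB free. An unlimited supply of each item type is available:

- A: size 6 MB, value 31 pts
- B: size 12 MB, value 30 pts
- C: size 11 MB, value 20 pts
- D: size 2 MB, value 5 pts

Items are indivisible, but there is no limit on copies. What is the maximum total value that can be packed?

191 pts

Best value-per-unit is A at 31/6; filling with it alone gives 6×31 = 186.
Optimal mix: 6×A + 1×D → size 38, value 191.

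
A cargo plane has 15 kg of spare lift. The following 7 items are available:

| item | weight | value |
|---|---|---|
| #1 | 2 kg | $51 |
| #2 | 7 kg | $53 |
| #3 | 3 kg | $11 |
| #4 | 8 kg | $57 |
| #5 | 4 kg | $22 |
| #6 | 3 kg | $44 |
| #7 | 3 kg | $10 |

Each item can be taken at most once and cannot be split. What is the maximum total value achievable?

$159

Check high-value combinations within 15 kg:
- #1+#2+#3+#6: weight 2+7+3+3=15, value 51+53+11+44=159
- #1+#2+#6+#7: weight 2+7+3+3=15, value 51+53+44+10=158
- #1+#4+#6: weight 2+8+3=13, value 51+57+44=152
- #1+#2+#6: weight 2+7+3=12, value 51+53+44=148
Best: $159.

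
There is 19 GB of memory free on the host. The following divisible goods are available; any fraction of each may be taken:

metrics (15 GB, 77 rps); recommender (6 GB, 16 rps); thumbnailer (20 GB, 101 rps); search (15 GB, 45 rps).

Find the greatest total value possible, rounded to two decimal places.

97.20

Take in order of value per unit:
- metrics (77/15 per unit): all 15 → value 77, running total 77.00
- thumbnailer (101/20 per unit): 4 of 20 → value 4×101/20 = 20.2000, running total 97.20
Total 97.20.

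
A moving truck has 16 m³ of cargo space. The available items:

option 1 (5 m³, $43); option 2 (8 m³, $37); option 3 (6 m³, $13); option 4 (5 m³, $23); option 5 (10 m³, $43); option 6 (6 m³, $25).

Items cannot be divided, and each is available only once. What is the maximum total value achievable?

This is a 0/1 knapsack; check combinations near the capacity.
- option 1+option 4+option 6: volume 5+5+6=16, value 43+23+25=91
- option 1+option 5: volume 5+10=15, value 43+43=86
- option 1+option 2: volume 5+8=13, value 43+37=80
- option 1+option 3+option 4: volume 5+6+5=16, value 43+13+23=79
- option 1+option 6: volume 5+6=11, value 43+25=68
Best: $91.

$91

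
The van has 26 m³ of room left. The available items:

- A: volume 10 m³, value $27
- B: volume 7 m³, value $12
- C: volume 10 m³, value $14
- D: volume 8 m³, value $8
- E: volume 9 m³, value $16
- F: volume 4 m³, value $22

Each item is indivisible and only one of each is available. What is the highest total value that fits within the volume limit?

Check high-value combinations within 26 m³:
- A+E+F: volume 10+9+4=23, value 27+16+22=65
- A+C+F: volume 10+10+4=24, value 27+14+22=63
- A+B+F: volume 10+7+4=21, value 27+12+22=61
- A+D+F: volume 10+8+4=22, value 27+8+22=57
- A+B+E: volume 10+7+9=26, value 27+12+16=55
Best: $65.

$65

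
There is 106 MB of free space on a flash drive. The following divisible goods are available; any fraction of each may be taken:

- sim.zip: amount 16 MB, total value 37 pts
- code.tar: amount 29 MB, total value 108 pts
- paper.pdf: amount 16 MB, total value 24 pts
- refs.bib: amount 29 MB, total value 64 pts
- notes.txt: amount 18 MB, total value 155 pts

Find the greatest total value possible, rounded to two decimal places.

Take in order of value per unit:
- notes.txt (155/18 per unit): all 18 → value 155, running total 155.00
- code.tar (108/29 per unit): all 29 → value 108, running total 263.00
- sim.zip (37/16 per unit): all 16 → value 37, running total 300.00
- refs.bib (64/29 per unit): all 29 → value 64, running total 364.00
- paper.pdf (24/16 per unit): 14 of 16 → value 14×24/16 = 21.0000, running total 385.00
Total 385.00.

385.00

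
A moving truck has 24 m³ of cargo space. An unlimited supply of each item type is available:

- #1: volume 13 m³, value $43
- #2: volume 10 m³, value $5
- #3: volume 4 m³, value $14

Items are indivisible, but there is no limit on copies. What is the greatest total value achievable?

$84

Best value-per-unit is #3 at 14/4, and filling with it alone uses volume 6×4=24. No mix of the others beats 6×14 = 84.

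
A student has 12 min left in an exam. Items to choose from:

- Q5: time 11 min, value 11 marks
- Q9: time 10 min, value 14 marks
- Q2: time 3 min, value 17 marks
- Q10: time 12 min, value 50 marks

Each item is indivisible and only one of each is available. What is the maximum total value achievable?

This is a 0/1 knapsack; check combinations near the capacity.
- Q10: time 12, value 50
- Q2: time 3, value 17
- Q9: time 10, value 14
Best: 50 marks.

50 marks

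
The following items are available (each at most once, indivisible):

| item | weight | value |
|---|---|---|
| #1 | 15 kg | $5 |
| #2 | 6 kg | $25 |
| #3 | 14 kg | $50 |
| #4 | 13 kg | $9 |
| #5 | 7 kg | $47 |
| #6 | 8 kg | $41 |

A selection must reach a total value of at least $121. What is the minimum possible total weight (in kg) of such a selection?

27

Subsets with value ≥ 121, sorted by total weight:
- #2+#3+#5: weight 27, value 122
- #3+#5+#6: weight 29, value 138
- #2+#4+#5+#6: weight 34, value 122
Minimum weight: 27 kg.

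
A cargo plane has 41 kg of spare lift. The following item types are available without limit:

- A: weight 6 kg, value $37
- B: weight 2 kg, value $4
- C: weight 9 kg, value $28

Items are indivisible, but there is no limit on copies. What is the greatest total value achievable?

Best value-per-unit is A at 37/6; filling with it alone gives 6×37 = 222.
Optimal mix: 6×A + 2×B → weight 40, value 230.

$230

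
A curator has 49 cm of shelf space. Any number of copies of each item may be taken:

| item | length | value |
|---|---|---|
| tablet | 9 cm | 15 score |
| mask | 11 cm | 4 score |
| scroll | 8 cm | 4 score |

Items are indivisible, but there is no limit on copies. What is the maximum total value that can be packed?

75 score

Best value-per-unit is tablet at 15/9, and filling with it alone uses length 5×9=45. No mix of the others beats 5×15 = 75.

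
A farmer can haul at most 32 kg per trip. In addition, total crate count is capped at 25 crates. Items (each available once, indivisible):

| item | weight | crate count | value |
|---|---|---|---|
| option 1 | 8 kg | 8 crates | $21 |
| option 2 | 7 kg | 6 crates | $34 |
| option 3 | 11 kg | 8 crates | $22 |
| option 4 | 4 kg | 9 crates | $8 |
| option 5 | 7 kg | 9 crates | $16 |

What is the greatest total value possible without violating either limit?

$77

Feasible sets respecting both limits:
- option 1+option 2+option 3: weight 26, crate count 22, value 77
- option 2+option 3+option 5: weight 25, crate count 23, value 72
- option 1+option 2+option 5: weight 22, crate count 23, value 71
- option 2+option 3+option 4: weight 22, crate count 23, value 64
Best: $77.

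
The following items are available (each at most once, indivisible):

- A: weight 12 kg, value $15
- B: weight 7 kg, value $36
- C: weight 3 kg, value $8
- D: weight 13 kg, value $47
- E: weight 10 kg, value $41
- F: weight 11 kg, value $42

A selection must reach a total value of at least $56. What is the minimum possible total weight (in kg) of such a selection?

17

Subsets with value ≥ 56, sorted by total weight:
- B+E: weight 17, value 77
- B+F: weight 18, value 78
- B+C+E: weight 20, value 85
Minimum weight: 17 kg.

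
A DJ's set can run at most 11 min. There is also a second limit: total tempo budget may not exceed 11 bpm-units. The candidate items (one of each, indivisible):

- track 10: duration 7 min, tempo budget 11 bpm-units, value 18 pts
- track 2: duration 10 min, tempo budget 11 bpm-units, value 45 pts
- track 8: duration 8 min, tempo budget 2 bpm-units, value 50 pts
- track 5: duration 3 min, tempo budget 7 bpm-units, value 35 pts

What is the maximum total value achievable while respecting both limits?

Feasible sets respecting both limits:
- track 8+track 5: duration 11, tempo budget 9, value 85
- track 8: duration 8, tempo budget 2, value 50
- track 2: duration 10, tempo budget 11, value 45
- track 5: duration 3, tempo budget 7, value 35
Best: 85 pts.

85 pts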